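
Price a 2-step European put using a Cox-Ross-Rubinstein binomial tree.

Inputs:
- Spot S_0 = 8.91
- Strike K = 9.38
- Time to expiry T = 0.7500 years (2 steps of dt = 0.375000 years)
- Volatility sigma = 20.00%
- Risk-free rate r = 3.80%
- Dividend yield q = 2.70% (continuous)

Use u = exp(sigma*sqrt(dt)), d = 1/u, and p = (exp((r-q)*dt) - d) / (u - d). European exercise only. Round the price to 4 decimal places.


Answer: Price = V(0,0) = 0.8453

Derivation:
dt = T/N = 0.375000
u = exp(sigma*sqrt(dt)) = 1.130290; d = 1/u = 0.884728
p = (exp((r-q)*dt) - d) / (u - d) = 0.486253
Discount per step: exp(-r*dt) = 0.985851
Stock lattice S(k, i) with i counting down-moves:
  k=0: S(0,0) = 8.9100
  k=1: S(1,0) = 10.0709; S(1,1) = 7.8829
  k=2: S(2,0) = 11.3830; S(2,1) = 8.9100; S(2,2) = 6.9743
Terminal payoffs V(N, i) = max(K - S_T, 0):
  V(2,0) = 0.000000; V(2,1) = 0.470000; V(2,2) = 2.405747
Backward induction: V(k, i) = exp(-r*dt) * [p * V(k+1, i) + (1-p) * V(k+1, i+1)].
  V(1,0) = exp(-r*dt) * [p*0.000000 + (1-p)*0.470000] = 0.238045
  V(1,1) = exp(-r*dt) * [p*0.470000 + (1-p)*2.405747] = 1.443764
  V(0,0) = exp(-r*dt) * [p*0.238045 + (1-p)*1.443764] = 0.845348


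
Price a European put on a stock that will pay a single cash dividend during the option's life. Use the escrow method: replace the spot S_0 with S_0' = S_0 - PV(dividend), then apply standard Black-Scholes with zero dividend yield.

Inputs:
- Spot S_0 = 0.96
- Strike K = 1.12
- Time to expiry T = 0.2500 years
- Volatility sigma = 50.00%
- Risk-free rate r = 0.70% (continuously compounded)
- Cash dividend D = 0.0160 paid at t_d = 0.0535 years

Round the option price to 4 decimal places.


Answer: Price = 0.2120

Derivation:
PV(D) = D * exp(-r * t_d) = 0.0160 * 0.99962557 = 0.01599401
S_0' = S_0 - PV(D) = 0.9600 - 0.01599401 = 0.94400599
d1 = (ln(S_0'/K) + (r + sigma^2/2)*T) / (sigma*sqrt(T)) = -0.55180581
d2 = d1 - sigma*sqrt(T) = -0.80180581
exp(-rT) = 0.99825153
N(-d1) = 0.70945930; N(-d2) = 0.78866735
P = K * exp(-rT) * N(-d2) - S_0' * N(-d1) = 1.1200 * 0.99825153 * 0.78866735 - 0.94400599 * 0.70945930 = 0.2120


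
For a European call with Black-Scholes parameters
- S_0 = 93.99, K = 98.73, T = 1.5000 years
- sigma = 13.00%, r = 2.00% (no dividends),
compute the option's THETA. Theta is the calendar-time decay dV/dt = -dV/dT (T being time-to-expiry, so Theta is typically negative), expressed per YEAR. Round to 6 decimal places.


d1 = -0.0409847241; d2 = -0.2002015574
phi(d1) = 0.3986073599; exp(-qT) = 1.0000000000; exp(-rT) = 0.9704455335
Theta = -S*exp(-qT)*phi(d1)*sigma/(2*sqrt(T)) - r*K*exp(-rT)*N(d2) + q*S*exp(-qT)*N(d1)
N(d1) = 0.4836540370; N(d2) = 0.4206614746; sqrt(T) = 1.2247448714
Term 1 = -93.9900 * 1.0000000000 * 0.3986073599 * 0.1300 / (2 * 1.2247448714) = -1.9883584990
Term 2 = -0.0200 * 98.7300 * 0.9704455335 * 0.4206614746 = -0.8060890804
Term 3 = 0 (no dividend yield, q = 0)
Theta = -1.9883584990 + (-0.8060890804) + (0.0000000000) = -2.794448

Answer: Theta = -2.794448


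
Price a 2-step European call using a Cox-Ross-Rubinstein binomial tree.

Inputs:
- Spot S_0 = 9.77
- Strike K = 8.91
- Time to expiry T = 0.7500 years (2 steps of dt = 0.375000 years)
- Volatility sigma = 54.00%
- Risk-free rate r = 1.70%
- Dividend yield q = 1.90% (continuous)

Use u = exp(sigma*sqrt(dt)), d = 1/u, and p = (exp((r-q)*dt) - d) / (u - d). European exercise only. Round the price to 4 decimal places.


Answer: Price = V(0,0) = 2.1326

Derivation:
dt = T/N = 0.375000
u = exp(sigma*sqrt(dt)) = 1.391916; d = 1/u = 0.718434
p = (exp((r-q)*dt) - d) / (u - d) = 0.416962
Discount per step: exp(-r*dt) = 0.993645
Stock lattice S(k, i) with i counting down-moves:
  k=0: S(0,0) = 9.7700
  k=1: S(1,0) = 13.5990; S(1,1) = 7.0191
  k=2: S(2,0) = 18.9287; S(2,1) = 9.7700; S(2,2) = 5.0428
Terminal payoffs V(N, i) = max(S_T - K, 0):
  V(2,0) = 10.018689; V(2,1) = 0.860000; V(2,2) = 0.000000
Backward induction: V(k, i) = exp(-r*dt) * [p * V(k+1, i) + (1-p) * V(k+1, i+1)].
  V(1,0) = exp(-r*dt) * [p*10.018689 + (1-p)*0.860000] = 4.649090
  V(1,1) = exp(-r*dt) * [p*0.860000 + (1-p)*0.000000] = 0.356308
  V(0,0) = exp(-r*dt) * [p*4.649090 + (1-p)*0.356308] = 2.132595


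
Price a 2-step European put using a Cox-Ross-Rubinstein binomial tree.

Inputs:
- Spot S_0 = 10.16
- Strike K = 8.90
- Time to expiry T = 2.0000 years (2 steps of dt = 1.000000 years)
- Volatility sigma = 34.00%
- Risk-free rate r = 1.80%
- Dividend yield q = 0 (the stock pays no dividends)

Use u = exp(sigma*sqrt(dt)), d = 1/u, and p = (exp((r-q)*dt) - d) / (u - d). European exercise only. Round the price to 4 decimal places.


Answer: Price = V(0,0) = 1.1271

Derivation:
dt = T/N = 1.000000
u = exp(sigma*sqrt(dt)) = 1.404948; d = 1/u = 0.711770
p = (exp((r-q)*dt) - d) / (u - d) = 0.442012
Discount per step: exp(-r*dt) = 0.982161
Stock lattice S(k, i) with i counting down-moves:
  k=0: S(0,0) = 10.1600
  k=1: S(1,0) = 14.2743; S(1,1) = 7.2316
  k=2: S(2,0) = 20.0546; S(2,1) = 10.1600; S(2,2) = 5.1472
Terminal payoffs V(N, i) = max(K - S_T, 0):
  V(2,0) = 0.000000; V(2,1) = 0.000000; V(2,2) = 3.752771
Backward induction: V(k, i) = exp(-r*dt) * [p * V(k+1, i) + (1-p) * V(k+1, i+1)].
  V(1,0) = exp(-r*dt) * [p*0.000000 + (1-p)*0.000000] = 0.000000
  V(1,1) = exp(-r*dt) * [p*0.000000 + (1-p)*3.752771] = 2.056647
  V(0,0) = exp(-r*dt) * [p*0.000000 + (1-p)*2.056647] = 1.127112


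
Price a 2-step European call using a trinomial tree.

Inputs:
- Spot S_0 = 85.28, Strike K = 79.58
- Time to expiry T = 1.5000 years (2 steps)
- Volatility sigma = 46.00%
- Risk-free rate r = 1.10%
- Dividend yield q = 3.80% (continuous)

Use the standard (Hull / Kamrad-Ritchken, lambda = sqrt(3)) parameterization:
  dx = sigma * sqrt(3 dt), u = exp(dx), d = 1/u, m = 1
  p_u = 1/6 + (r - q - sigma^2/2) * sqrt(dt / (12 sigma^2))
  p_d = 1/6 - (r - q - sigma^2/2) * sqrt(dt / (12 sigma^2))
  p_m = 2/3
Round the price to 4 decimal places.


dt = T/N = 0.750000; dx = sigma*sqrt(3*dt) = 0.690000
u = exp(dx) = 1.993716; d = 1/u = 0.501576
p_u = 0.094493, p_m = 0.666667, p_d = 0.238841
Discount per step: exp(-r*dt) = 0.991784
Stock lattice S(k, j) with j the centered position index:
  k=0: S(0,+0) = 85.2800
  k=1: S(1,-1) = 42.7744; S(1,+0) = 85.2800; S(1,+1) = 170.0241
  k=2: S(2,-2) = 21.4546; S(2,-1) = 42.7744; S(2,+0) = 85.2800; S(2,+1) = 170.0241; S(2,+2) = 338.9796
Terminal payoffs V(N, j) = max(S_T - K, 0):
  V(2,-2) = 0.000000; V(2,-1) = 0.000000; V(2,+0) = 5.700000; V(2,+1) = 90.444061; V(2,+2) = 259.399611
Backward induction: V(k, j) = exp(-r*dt) * [p_u * V(k+1, j+1) + p_m * V(k+1, j) + p_d * V(k+1, j-1)]
  V(1,-1) = exp(-r*dt) * [p_u*5.700000 + p_m*0.000000 + p_d*0.000000] = 0.534183
  V(1,+0) = exp(-r*dt) * [p_u*90.444061 + p_m*5.700000 + p_d*0.000000] = 12.244870
  V(1,+1) = exp(-r*dt) * [p_u*259.399611 + p_m*90.444061 + p_d*5.700000] = 85.460847
  V(0,+0) = exp(-r*dt) * [p_u*85.460847 + p_m*12.244870 + p_d*0.534183] = 16.231796

Answer: Price = V(0,0) = 16.2318


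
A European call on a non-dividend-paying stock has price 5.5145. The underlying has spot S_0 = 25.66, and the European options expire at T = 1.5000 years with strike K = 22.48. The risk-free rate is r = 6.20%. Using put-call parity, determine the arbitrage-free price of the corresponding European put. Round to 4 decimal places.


Answer: Put price = 0.3381

Derivation:
Put-call parity: C - P = S_0 * exp(-qT) - K * exp(-rT).
S_0 * exp(-qT) = 25.6600 * 1.00000000 = 25.66000000
K * exp(-rT) = 22.4800 * 0.91119350 = 20.48362989
P = C - S*exp(-qT) + K*exp(-rT)
P = 5.5145 - 25.66000000 + 20.48362989 = 0.3381


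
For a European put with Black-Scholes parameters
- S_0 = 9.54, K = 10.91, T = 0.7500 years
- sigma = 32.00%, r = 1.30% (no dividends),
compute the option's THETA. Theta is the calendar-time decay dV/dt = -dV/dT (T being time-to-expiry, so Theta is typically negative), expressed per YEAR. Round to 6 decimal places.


Answer: Theta = -0.568717

Derivation:
d1 = -0.3104568079; d2 = -0.5875849371
phi(d1) = 0.3801724749; exp(-qT) = 1.0000000000; exp(-rT) = 0.9902973771
Theta = -S*exp(-qT)*phi(d1)*sigma/(2*sqrt(T)) + r*K*exp(-rT)*N(-d2) - q*S*exp(-qT)*N(-d1)
N(-d1) = 0.6218931999; N(-d2) = 0.7215945380; sqrt(T) = 0.8660254038
Term 1 = -9.5400 * 1.0000000000 * 0.3801724749 * 0.3200 / (2 * 0.8660254038) = -0.6700672557
Term 2 = 0.0130 * 10.9100 * 0.9902973771 * 0.7215945380 = 0.1013507505
Term 3 = 0 (no dividend yield, q = 0)
Theta = -0.6700672557 + (0.1013507505) + (0.0000000000) = -0.568717


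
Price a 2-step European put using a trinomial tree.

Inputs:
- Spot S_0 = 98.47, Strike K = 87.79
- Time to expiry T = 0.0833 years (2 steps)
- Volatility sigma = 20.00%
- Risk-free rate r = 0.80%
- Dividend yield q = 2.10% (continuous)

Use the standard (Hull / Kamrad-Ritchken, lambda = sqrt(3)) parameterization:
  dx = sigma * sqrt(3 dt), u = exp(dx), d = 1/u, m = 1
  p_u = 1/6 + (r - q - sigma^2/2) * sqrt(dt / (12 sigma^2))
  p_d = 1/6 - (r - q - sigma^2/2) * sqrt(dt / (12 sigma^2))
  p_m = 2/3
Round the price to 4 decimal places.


dt = T/N = 0.041650; dx = sigma*sqrt(3*dt) = 0.070697
u = exp(dx) = 1.073255; d = 1/u = 0.931745
p_u = 0.156946, p_m = 0.666667, p_d = 0.176387
Discount per step: exp(-r*dt) = 0.999667
Stock lattice S(k, j) with j the centered position index:
  k=0: S(0,+0) = 98.4700
  k=1: S(1,-1) = 91.7489; S(1,+0) = 98.4700; S(1,+1) = 105.6835
  k=2: S(2,-2) = 85.4865; S(2,-1) = 91.7489; S(2,+0) = 98.4700; S(2,+1) = 105.6835; S(2,+2) = 113.4254
Terminal payoffs V(N, j) = max(K - S_T, 0):
  V(2,-2) = 2.303466; V(2,-1) = 0.000000; V(2,+0) = 0.000000; V(2,+1) = 0.000000; V(2,+2) = 0.000000
Backward induction: V(k, j) = exp(-r*dt) * [p_u * V(k+1, j+1) + p_m * V(k+1, j) + p_d * V(k+1, j-1)]
  V(1,-1) = exp(-r*dt) * [p_u*0.000000 + p_m*0.000000 + p_d*2.303466] = 0.406167
  V(1,+0) = exp(-r*dt) * [p_u*0.000000 + p_m*0.000000 + p_d*0.000000] = 0.000000
  V(1,+1) = exp(-r*dt) * [p_u*0.000000 + p_m*0.000000 + p_d*0.000000] = 0.000000
  V(0,+0) = exp(-r*dt) * [p_u*0.000000 + p_m*0.000000 + p_d*0.406167] = 0.071619

Answer: Price = V(0,0) = 0.0716


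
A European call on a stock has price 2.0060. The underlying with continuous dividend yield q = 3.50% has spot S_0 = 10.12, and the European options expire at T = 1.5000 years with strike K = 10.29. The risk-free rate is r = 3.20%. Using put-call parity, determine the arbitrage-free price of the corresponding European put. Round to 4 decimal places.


Answer: Put price = 2.2113

Derivation:
Put-call parity: C - P = S_0 * exp(-qT) - K * exp(-rT).
S_0 * exp(-qT) = 10.1200 * 0.94885432 = 9.60240573
K * exp(-rT) = 10.2900 * 0.95313379 = 9.80774667
P = C - S*exp(-qT) + K*exp(-rT)
P = 2.0060 - 9.60240573 + 9.80774667 = 2.2113


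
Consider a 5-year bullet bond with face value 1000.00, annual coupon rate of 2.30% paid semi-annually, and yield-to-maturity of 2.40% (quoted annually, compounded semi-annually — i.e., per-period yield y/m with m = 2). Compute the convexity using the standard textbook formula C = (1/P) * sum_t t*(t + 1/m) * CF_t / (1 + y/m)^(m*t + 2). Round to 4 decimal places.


Coupon per period c = face * coupon_rate / m = 11.500000
Periods per year m = 2; per-period yield y/m = 0.012000
Number of cashflows N = 10
Cashflows (t years, CF_t, discount factor 1/(1+y/m)^(m*t), PV):
  t = 0.5000: CF_t = 11.500000, DF = 0.988142, PV = 11.363636
  t = 1.0000: CF_t = 11.500000, DF = 0.976425, PV = 11.228890
  t = 1.5000: CF_t = 11.500000, DF = 0.964847, PV = 11.095741
  t = 2.0000: CF_t = 11.500000, DF = 0.953406, PV = 10.964171
  t = 2.5000: CF_t = 11.500000, DF = 0.942101, PV = 10.834161
  t = 3.0000: CF_t = 11.500000, DF = 0.930930, PV = 10.705693
  t = 3.5000: CF_t = 11.500000, DF = 0.919891, PV = 10.578748
  t = 4.0000: CF_t = 11.500000, DF = 0.908983, PV = 10.453308
  t = 4.5000: CF_t = 11.500000, DF = 0.898205, PV = 10.329356
  t = 5.0000: CF_t = 1011.500000, DF = 0.887554, PV = 897.761056
Price P = sum_t PV_t = 995.314758
Convexity numerator sum_t t*(t + 1/m) * CF_t / (1+y/m)^(m*t + 2):
  t = 0.5000: term = 5.547870
  t = 1.0000: term = 16.446256
  t = 1.5000: term = 32.502482
  t = 2.0000: term = 53.528463
  t = 2.5000: term = 79.340607
  t = 3.0000: term = 109.759732
  t = 3.5000: term = 144.610978
  t = 4.0000: term = 183.723716
  t = 4.5000: term = 226.931467
  t = 5.0000: term = 24106.404014
Convexity = (1/P) * sum = 24958.795585 / 995.314758 = 25.076284

Answer: Convexity = 25.0763


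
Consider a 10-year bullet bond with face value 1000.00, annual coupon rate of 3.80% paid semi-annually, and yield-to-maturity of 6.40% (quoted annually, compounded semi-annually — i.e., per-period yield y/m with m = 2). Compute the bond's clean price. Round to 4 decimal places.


Coupon per period c = face * coupon_rate / m = 19.000000
Periods per year m = 2; per-period yield y/m = 0.032000
Number of cashflows N = 20
Cashflows (t years, CF_t, discount factor 1/(1+y/m)^(m*t), PV):
  t = 0.5000: CF_t = 19.000000, DF = 0.968992, PV = 18.410853
  t = 1.0000: CF_t = 19.000000, DF = 0.938946, PV = 17.839974
  t = 1.5000: CF_t = 19.000000, DF = 0.909831, PV = 17.286796
  t = 2.0000: CF_t = 19.000000, DF = 0.881620, PV = 16.750771
  t = 2.5000: CF_t = 19.000000, DF = 0.854283, PV = 16.231368
  t = 3.0000: CF_t = 19.000000, DF = 0.827793, PV = 15.728069
  t = 3.5000: CF_t = 19.000000, DF = 0.802125, PV = 15.240377
  t = 4.0000: CF_t = 19.000000, DF = 0.777253, PV = 14.767807
  t = 4.5000: CF_t = 19.000000, DF = 0.753152, PV = 14.309891
  t = 5.0000: CF_t = 19.000000, DF = 0.729799, PV = 13.866173
  t = 5.5000: CF_t = 19.000000, DF = 0.707169, PV = 13.436215
  t = 6.0000: CF_t = 19.000000, DF = 0.685241, PV = 13.019588
  t = 6.5000: CF_t = 19.000000, DF = 0.663994, PV = 12.615880
  t = 7.0000: CF_t = 19.000000, DF = 0.643405, PV = 12.224690
  t = 7.5000: CF_t = 19.000000, DF = 0.623454, PV = 11.845629
  t = 8.0000: CF_t = 19.000000, DF = 0.604122, PV = 11.478323
  t = 8.5000: CF_t = 19.000000, DF = 0.585390, PV = 11.122406
  t = 9.0000: CF_t = 19.000000, DF = 0.567238, PV = 10.777525
  t = 9.5000: CF_t = 19.000000, DF = 0.549649, PV = 10.443338
  t = 10.0000: CF_t = 1019.000000, DF = 0.532606, PV = 542.725513
Price P = sum_t PV_t = 810.121187

Answer: Price = 810.1212


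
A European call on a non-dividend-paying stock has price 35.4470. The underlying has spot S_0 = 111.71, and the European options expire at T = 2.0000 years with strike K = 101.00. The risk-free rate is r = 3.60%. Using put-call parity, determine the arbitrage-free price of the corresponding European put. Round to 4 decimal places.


Put-call parity: C - P = S_0 * exp(-qT) - K * exp(-rT).
S_0 * exp(-qT) = 111.7100 * 1.00000000 = 111.71000000
K * exp(-rT) = 101.0000 * 0.93053090 = 93.98362048
P = C - S*exp(-qT) + K*exp(-rT)
P = 35.4470 - 111.71000000 + 93.98362048 = 17.7206

Answer: Put price = 17.7206


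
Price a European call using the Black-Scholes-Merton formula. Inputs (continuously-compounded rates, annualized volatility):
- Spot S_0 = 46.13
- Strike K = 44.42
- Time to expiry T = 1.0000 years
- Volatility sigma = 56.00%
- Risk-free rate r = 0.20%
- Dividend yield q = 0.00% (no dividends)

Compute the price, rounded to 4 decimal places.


Answer: Price = 10.8982

Derivation:
d1 = (ln(S/K) + (r - q + 0.5*sigma^2) * T) / (sigma * sqrt(T)) = 0.35102443
d2 = d1 - sigma * sqrt(T) = -0.20897557
exp(-rT) = 0.99800200; exp(-qT) = 1.00000000
C = S_0 * exp(-qT) * N(d1) - K * exp(-rT) * N(d2)
N(d1) = 0.63721499; N(d2) = 0.41723365
C = 46.1300 * 1.00000000 * 0.63721499 - 44.4200 * 0.99800200 * 0.41723365 = 10.8982


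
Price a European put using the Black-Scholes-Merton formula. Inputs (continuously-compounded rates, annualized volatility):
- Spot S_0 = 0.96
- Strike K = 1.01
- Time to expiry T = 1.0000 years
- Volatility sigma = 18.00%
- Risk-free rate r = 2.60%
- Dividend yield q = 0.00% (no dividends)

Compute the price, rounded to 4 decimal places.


d1 = (ln(S/K) + (r - q + 0.5*sigma^2) * T) / (sigma * sqrt(T)) = -0.04762403
d2 = d1 - sigma * sqrt(T) = -0.22762403
exp(-rT) = 0.97433509; exp(-qT) = 1.00000000
P = K * exp(-rT) * N(-d2) - S_0 * exp(-qT) * N(-d1)
N(-d1) = 0.51899206; N(-d2) = 0.59003073
P = 1.0100 * 0.97433509 * 0.59003073 - 0.9600 * 1.00000000 * 0.51899206 = 0.0824

Answer: Price = 0.0824


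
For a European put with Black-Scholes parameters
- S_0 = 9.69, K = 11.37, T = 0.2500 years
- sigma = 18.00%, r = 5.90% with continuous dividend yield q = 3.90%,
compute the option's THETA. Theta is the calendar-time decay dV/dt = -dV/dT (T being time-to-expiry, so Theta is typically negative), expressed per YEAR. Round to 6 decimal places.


Answer: Theta = 0.109540

Derivation:
d1 = -1.6759320207; d2 = -1.7659320207
phi(d1) = 0.0979485829; exp(-qT) = 0.9902973771; exp(-rT) = 0.9853582484
Theta = -S*exp(-qT)*phi(d1)*sigma/(2*sqrt(T)) + r*K*exp(-rT)*N(-d2) - q*S*exp(-qT)*N(-d1)
N(-d1) = 0.9531242456; N(-d2) = 0.9612963728; sqrt(T) = 0.5000000000
Term 1 = -9.6900 * 0.9902973771 * 0.0979485829 * 0.1800 / (2 * 0.5000000000) = -0.1691843036
Term 2 = 0.0590 * 11.3700 * 0.9853582484 * 0.9612963728 = 0.6354244715
Term 3 = -0.0390 * 9.6900 * 0.9902973771 * 0.9531242456 = -0.3567003456
Theta = -0.1691843036 + (0.6354244715) + (-0.3567003456) = 0.109540


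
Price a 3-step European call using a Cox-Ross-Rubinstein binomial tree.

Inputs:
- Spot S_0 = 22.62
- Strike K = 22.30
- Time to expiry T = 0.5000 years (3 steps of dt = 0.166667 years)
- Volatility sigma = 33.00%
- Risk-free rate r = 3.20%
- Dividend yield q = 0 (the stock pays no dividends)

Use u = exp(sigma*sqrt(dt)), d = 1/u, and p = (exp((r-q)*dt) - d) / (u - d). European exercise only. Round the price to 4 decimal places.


Answer: Price = V(0,0) = 2.5946

Derivation:
dt = T/N = 0.166667
u = exp(sigma*sqrt(dt)) = 1.144219; d = 1/u = 0.873959
p = (exp((r-q)*dt) - d) / (u - d) = 0.486157
Discount per step: exp(-r*dt) = 0.994681
Stock lattice S(k, i) with i counting down-moves:
  k=0: S(0,0) = 22.6200
  k=1: S(1,0) = 25.8822; S(1,1) = 19.7690
  k=2: S(2,0) = 29.6149; S(2,1) = 22.6200; S(2,2) = 17.2772
  k=3: S(3,0) = 33.8859; S(3,1) = 25.8822; S(3,2) = 19.7690; S(3,3) = 15.0996
Terminal payoffs V(N, i) = max(S_T - K, 0):
  V(3,0) = 11.585943; V(3,1) = 3.582224; V(3,2) = 0.000000; V(3,3) = 0.000000
Backward induction: V(k, i) = exp(-r*dt) * [p * V(k+1, i) + (1-p) * V(k+1, i+1)].
  V(2,0) = exp(-r*dt) * [p*11.585943 + (1-p)*3.582224] = 7.433538
  V(2,1) = exp(-r*dt) * [p*3.582224 + (1-p)*0.000000] = 1.732261
  V(2,2) = exp(-r*dt) * [p*0.000000 + (1-p)*0.000000] = 0.000000
  V(1,0) = exp(-r*dt) * [p*7.433538 + (1-p)*1.732261] = 4.480021
  V(1,1) = exp(-r*dt) * [p*1.732261 + (1-p)*0.000000] = 0.837671
  V(0,0) = exp(-r*dt) * [p*4.480021 + (1-p)*0.837671] = 2.594551


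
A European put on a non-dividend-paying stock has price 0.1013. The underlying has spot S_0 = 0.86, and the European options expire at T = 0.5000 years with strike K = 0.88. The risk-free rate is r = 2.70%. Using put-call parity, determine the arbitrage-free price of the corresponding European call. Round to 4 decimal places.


Put-call parity: C - P = S_0 * exp(-qT) - K * exp(-rT).
S_0 * exp(-qT) = 0.8600 * 1.00000000 = 0.86000000
K * exp(-rT) = 0.8800 * 0.98659072 = 0.86819983
C = P + S*exp(-qT) - K*exp(-rT)
C = 0.1013 + 0.86000000 - 0.86819983 = 0.0931

Answer: Call price = 0.0931


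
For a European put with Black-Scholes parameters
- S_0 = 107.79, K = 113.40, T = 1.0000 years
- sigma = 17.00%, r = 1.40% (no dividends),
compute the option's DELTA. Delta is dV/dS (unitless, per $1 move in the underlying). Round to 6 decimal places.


d1 = -0.1310970676; d2 = -0.3010970676
phi(d1) = 0.3955287689; exp(-qT) = 1.0000000000; exp(-rT) = 0.9860975443
N(-d1) = 0.5521507396
Delta = -exp(-qT) * N(-d1) = -1.0000000000 * 0.5521507396 = -0.552151

Answer: Delta = -0.552151


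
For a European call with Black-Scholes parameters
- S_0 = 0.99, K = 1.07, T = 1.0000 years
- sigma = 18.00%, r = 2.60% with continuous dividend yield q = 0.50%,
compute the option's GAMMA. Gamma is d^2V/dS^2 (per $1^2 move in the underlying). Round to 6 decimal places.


d1 = -0.2250499129; d2 = -0.4050499129
phi(d1) = 0.3889664193; exp(-qT) = 0.9950124792; exp(-rT) = 0.9743350896
Gamma = exp(-qT) * phi(d1) / (S * sigma * sqrt(T)) = 0.9950124792 * 0.3889664193 / (0.9900 * 0.1800 * 1.0000000000) = 2.171866

Answer: Gamma = 2.171866


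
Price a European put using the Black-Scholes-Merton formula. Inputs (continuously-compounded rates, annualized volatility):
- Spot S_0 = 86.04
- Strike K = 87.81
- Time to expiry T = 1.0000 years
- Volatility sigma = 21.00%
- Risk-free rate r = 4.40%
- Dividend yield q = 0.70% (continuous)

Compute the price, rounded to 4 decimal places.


Answer: Price = 6.4032

Derivation:
d1 = (ln(S/K) + (r - q + 0.5*sigma^2) * T) / (sigma * sqrt(T)) = 0.18422340
d2 = d1 - sigma * sqrt(T) = -0.02577660
exp(-rT) = 0.95695396; exp(-qT) = 0.99302444
P = K * exp(-rT) * N(-d2) - S_0 * exp(-qT) * N(-d1)
N(-d1) = 0.42691910; N(-d2) = 0.51028223
P = 87.8100 * 0.95695396 * 0.51028223 - 86.0400 * 0.99302444 * 0.42691910 = 6.4032


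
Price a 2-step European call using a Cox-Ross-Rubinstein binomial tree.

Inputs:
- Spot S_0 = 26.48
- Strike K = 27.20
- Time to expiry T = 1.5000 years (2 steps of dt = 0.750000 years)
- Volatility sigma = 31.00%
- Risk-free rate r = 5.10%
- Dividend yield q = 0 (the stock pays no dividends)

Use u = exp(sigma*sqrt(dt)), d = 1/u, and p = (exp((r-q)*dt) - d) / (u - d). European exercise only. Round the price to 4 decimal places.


Answer: Price = V(0,0) = 4.2768

Derivation:
dt = T/N = 0.750000
u = exp(sigma*sqrt(dt)) = 1.307959; d = 1/u = 0.764550
p = (exp((r-q)*dt) - d) / (u - d) = 0.505036
Discount per step: exp(-r*dt) = 0.962472
Stock lattice S(k, i) with i counting down-moves:
  k=0: S(0,0) = 26.4800
  k=1: S(1,0) = 34.6348; S(1,1) = 20.2453
  k=2: S(2,0) = 45.3008; S(2,1) = 26.4800; S(2,2) = 15.4785
Terminal payoffs V(N, i) = max(S_T - K, 0):
  V(2,0) = 18.100836; V(2,1) = 0.000000; V(2,2) = 0.000000
Backward induction: V(k, i) = exp(-r*dt) * [p * V(k+1, i) + (1-p) * V(k+1, i+1)].
  V(1,0) = exp(-r*dt) * [p*18.100836 + (1-p)*0.000000] = 8.798507
  V(1,1) = exp(-r*dt) * [p*0.000000 + (1-p)*0.000000] = 0.000000
  V(0,0) = exp(-r*dt) * [p*8.798507 + (1-p)*0.000000] = 4.276804


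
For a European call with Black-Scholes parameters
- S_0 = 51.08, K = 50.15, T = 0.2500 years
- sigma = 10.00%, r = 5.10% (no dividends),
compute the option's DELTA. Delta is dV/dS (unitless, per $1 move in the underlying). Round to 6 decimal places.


d1 = 0.6474903351; d2 = 0.5974903351
phi(d1) = 0.3234986299; exp(-qT) = 1.0000000000; exp(-rT) = 0.9873309369
N(d1) = 0.7413426762
Delta = exp(-qT) * N(d1) = 1.0000000000 * 0.7413426762 = 0.741343

Answer: Delta = 0.741343


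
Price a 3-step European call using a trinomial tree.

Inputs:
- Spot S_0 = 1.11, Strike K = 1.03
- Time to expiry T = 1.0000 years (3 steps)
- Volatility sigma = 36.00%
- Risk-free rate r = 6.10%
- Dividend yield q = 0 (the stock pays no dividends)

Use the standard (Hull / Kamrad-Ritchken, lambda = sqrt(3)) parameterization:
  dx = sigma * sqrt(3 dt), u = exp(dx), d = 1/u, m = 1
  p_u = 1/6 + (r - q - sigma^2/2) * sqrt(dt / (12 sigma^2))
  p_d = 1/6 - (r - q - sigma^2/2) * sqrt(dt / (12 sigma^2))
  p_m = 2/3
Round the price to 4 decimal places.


Answer: Price = V(0,0) = 0.2274

Derivation:
dt = T/N = 0.333333; dx = sigma*sqrt(3*dt) = 0.360000
u = exp(dx) = 1.433329; d = 1/u = 0.697676
p_u = 0.164907, p_m = 0.666667, p_d = 0.168426
Discount per step: exp(-r*dt) = 0.979872
Stock lattice S(k, j) with j the centered position index:
  k=0: S(0,+0) = 1.1100
  k=1: S(1,-1) = 0.7744; S(1,+0) = 1.1100; S(1,+1) = 1.5910
  k=2: S(2,-2) = 0.5403; S(2,-1) = 0.7744; S(2,+0) = 1.1100; S(2,+1) = 1.5910; S(2,+2) = 2.2804
  k=3: S(3,-3) = 0.3770; S(3,-2) = 0.5403; S(3,-1) = 0.7744; S(3,+0) = 1.1100; S(3,+1) = 1.5910; S(3,+2) = 2.2804; S(3,+3) = 3.2686
Terminal payoffs V(N, j) = max(S_T - K, 0):
  V(3,-3) = 0.000000; V(3,-2) = 0.000000; V(3,-1) = 0.000000; V(3,+0) = 0.080000; V(3,+1) = 0.560996; V(3,+2) = 1.250421; V(3,+3) = 2.238594
Backward induction: V(k, j) = exp(-r*dt) * [p_u * V(k+1, j+1) + p_m * V(k+1, j) + p_d * V(k+1, j-1)]
  V(2,-2) = exp(-r*dt) * [p_u*0.000000 + p_m*0.000000 + p_d*0.000000] = 0.000000
  V(2,-1) = exp(-r*dt) * [p_u*0.080000 + p_m*0.000000 + p_d*0.000000] = 0.012927
  V(2,+0) = exp(-r*dt) * [p_u*0.560996 + p_m*0.080000 + p_d*0.000000] = 0.142910
  V(2,+1) = exp(-r*dt) * [p_u*1.250421 + p_m*0.560996 + p_d*0.080000] = 0.581725
  V(2,+2) = exp(-r*dt) * [p_u*2.238594 + p_m*1.250421 + p_d*0.560996] = 1.271150
  V(1,-1) = exp(-r*dt) * [p_u*0.142910 + p_m*0.012927 + p_d*0.000000] = 0.031537
  V(1,+0) = exp(-r*dt) * [p_u*0.581725 + p_m*0.142910 + p_d*0.012927] = 0.189489
  V(1,+1) = exp(-r*dt) * [p_u*1.271150 + p_m*0.581725 + p_d*0.142910] = 0.608999
  V(0,+0) = exp(-r*dt) * [p_u*0.608999 + p_m*0.189489 + p_d*0.031537] = 0.227395


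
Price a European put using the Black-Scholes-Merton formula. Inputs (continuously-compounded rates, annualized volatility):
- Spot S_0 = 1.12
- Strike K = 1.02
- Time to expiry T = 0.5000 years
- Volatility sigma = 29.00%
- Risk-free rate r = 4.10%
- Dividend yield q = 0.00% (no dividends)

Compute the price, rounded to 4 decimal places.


d1 = (ln(S/K) + (r - q + 0.5*sigma^2) * T) / (sigma * sqrt(T)) = 0.65858979
d2 = d1 - sigma * sqrt(T) = 0.45352882
exp(-rT) = 0.97970870; exp(-qT) = 1.00000000
P = K * exp(-rT) * N(-d2) - S_0 * exp(-qT) * N(-d1)
N(-d1) = 0.25507961; N(-d2) = 0.32508400
P = 1.0200 * 0.97970870 * 0.32508400 - 1.1200 * 1.00000000 * 0.25507961 = 0.0392

Answer: Price = 0.0392


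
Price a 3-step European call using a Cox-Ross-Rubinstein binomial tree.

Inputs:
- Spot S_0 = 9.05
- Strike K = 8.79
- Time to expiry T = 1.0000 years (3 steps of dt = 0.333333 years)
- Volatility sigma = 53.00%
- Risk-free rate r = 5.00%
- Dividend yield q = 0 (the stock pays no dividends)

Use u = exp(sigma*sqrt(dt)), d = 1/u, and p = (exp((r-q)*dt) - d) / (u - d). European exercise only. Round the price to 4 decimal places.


dt = T/N = 0.333333
u = exp(sigma*sqrt(dt)) = 1.357976; d = 1/u = 0.736390
p = (exp((r-q)*dt) - d) / (u - d) = 0.451130
Discount per step: exp(-r*dt) = 0.983471
Stock lattice S(k, i) with i counting down-moves:
  k=0: S(0,0) = 9.0500
  k=1: S(1,0) = 12.2897; S(1,1) = 6.6643
  k=2: S(2,0) = 16.6891; S(2,1) = 9.0500; S(2,2) = 4.9075
  k=3: S(3,0) = 22.6634; S(3,1) = 12.2897; S(3,2) = 6.6643; S(3,3) = 3.6139
Terminal payoffs V(N, i) = max(S_T - K, 0):
  V(3,0) = 13.873409; V(3,1) = 3.499686; V(3,2) = 0.000000; V(3,3) = 0.000000
Backward induction: V(k, i) = exp(-r*dt) * [p * V(k+1, i) + (1-p) * V(k+1, i+1)].
  V(2,0) = exp(-r*dt) * [p*13.873409 + (1-p)*3.499686] = 8.044390
  V(2,1) = exp(-r*dt) * [p*3.499686 + (1-p)*0.000000] = 1.552719
  V(2,2) = exp(-r*dt) * [p*0.000000 + (1-p)*0.000000] = 0.000000
  V(1,0) = exp(-r*dt) * [p*8.044390 + (1-p)*1.552719] = 4.407238
  V(1,1) = exp(-r*dt) * [p*1.552719 + (1-p)*0.000000] = 0.688901
  V(0,0) = exp(-r*dt) * [p*4.407238 + (1-p)*0.688901] = 2.327243

Answer: Price = V(0,0) = 2.3272


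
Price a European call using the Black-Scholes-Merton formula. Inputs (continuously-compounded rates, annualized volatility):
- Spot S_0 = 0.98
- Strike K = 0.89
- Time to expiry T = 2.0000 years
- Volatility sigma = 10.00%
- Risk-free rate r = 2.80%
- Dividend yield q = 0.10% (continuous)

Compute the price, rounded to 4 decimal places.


Answer: Price = 0.1460

Derivation:
d1 = (ln(S/K) + (r - q + 0.5*sigma^2) * T) / (sigma * sqrt(T)) = 1.13371214
d2 = d1 - sigma * sqrt(T) = 0.99229079
exp(-rT) = 0.94553914; exp(-qT) = 0.99800200
C = S_0 * exp(-qT) * N(d1) - K * exp(-rT) * N(d2)
N(d1) = 0.87154234; N(d2) = 0.83947215
C = 0.9800 * 0.99800200 * 0.87154234 - 0.8900 * 0.94553914 * 0.83947215 = 0.1460


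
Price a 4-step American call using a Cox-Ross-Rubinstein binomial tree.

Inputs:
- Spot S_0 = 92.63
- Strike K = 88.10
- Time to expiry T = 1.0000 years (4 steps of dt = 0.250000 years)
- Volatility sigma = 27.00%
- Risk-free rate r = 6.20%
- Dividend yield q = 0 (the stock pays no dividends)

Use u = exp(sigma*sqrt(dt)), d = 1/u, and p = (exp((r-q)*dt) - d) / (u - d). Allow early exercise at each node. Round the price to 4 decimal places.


Answer: Price = V(0,0) = 15.1676

Derivation:
dt = T/N = 0.250000
u = exp(sigma*sqrt(dt)) = 1.144537; d = 1/u = 0.873716
p = (exp((r-q)*dt) - d) / (u - d) = 0.523980
Discount per step: exp(-r*dt) = 0.984620
Stock lattice S(k, i) with i counting down-moves:
  k=0: S(0,0) = 92.6300
  k=1: S(1,0) = 106.0184; S(1,1) = 80.9323
  k=2: S(2,0) = 121.3420; S(2,1) = 92.6300; S(2,2) = 70.7118
  k=3: S(3,0) = 138.8804; S(3,1) = 106.0184; S(3,2) = 80.9323; S(3,3) = 61.7821
  k=4: S(4,0) = 158.9537; S(4,1) = 121.3420; S(4,2) = 92.6300; S(4,3) = 70.7118; S(4,4) = 53.9800
Terminal payoffs V(N, i) = max(S_T - K, 0):
  V(4,0) = 70.853716; V(4,1) = 33.242007; V(4,2) = 4.530000; V(4,3) = 0.000000; V(4,4) = 0.000000
Backward induction: V(k, i) = exp(-r*dt) * [p * V(k+1, i) + (1-p) * V(k+1, i+1)]; then take max(V_cont, immediate exercise) for American.
  V(3,0) = exp(-r*dt) * [p*70.853716 + (1-p)*33.242007] = 52.135412; exercise = 50.780391; V(3,0) = max -> 52.135412
  V(3,1) = exp(-r*dt) * [p*33.242007 + (1-p)*4.530000] = 19.273464; exercise = 17.918442; V(3,1) = max -> 19.273464
  V(3,2) = exp(-r*dt) * [p*4.530000 + (1-p)*0.000000] = 2.337124; exercise = 0.000000; V(3,2) = max -> 2.337124
  V(3,3) = exp(-r*dt) * [p*0.000000 + (1-p)*0.000000] = 0.000000; exercise = 0.000000; V(3,3) = max -> 0.000000
  V(2,0) = exp(-r*dt) * [p*52.135412 + (1-p)*19.273464] = 35.931209; exercise = 33.242007; V(2,0) = max -> 35.931209
  V(2,1) = exp(-r*dt) * [p*19.273464 + (1-p)*2.337124] = 11.038997; exercise = 4.530000; V(2,1) = max -> 11.038997
  V(2,2) = exp(-r*dt) * [p*2.337124 + (1-p)*0.000000] = 1.205772; exercise = 0.000000; V(2,2) = max -> 1.205772
  V(1,0) = exp(-r*dt) * [p*35.931209 + (1-p)*11.038997] = 23.711635; exercise = 17.918442; V(1,0) = max -> 23.711635
  V(1,1) = exp(-r*dt) * [p*11.038997 + (1-p)*1.205772] = 6.260397; exercise = 0.000000; V(1,1) = max -> 6.260397
  V(0,0) = exp(-r*dt) * [p*23.711635 + (1-p)*6.260397] = 15.167576; exercise = 4.530000; V(0,0) = max -> 15.167576


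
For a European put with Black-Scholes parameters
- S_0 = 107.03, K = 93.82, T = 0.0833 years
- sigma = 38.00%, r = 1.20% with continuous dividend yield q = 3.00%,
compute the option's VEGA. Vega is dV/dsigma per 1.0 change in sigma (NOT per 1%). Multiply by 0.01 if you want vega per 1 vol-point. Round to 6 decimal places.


Answer: Vega = 5.682523

Derivation:
d1 = 1.2422745478; d2 = 1.1325999381
phi(d1) = 0.1844159344; exp(-qT) = 0.9975041199; exp(-rT) = 0.9990008994
Vega = S * exp(-qT) * phi(d1) * sqrt(T) = 107.0300 * 0.9975041199 * 0.1844159344 * 0.2886173938 = 5.682523


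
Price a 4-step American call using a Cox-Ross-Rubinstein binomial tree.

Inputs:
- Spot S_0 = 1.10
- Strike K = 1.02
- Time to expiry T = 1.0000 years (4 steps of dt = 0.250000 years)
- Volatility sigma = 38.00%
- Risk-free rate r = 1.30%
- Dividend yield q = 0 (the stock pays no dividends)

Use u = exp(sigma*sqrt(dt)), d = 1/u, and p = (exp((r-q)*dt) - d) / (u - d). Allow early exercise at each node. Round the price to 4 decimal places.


Answer: Price = V(0,0) = 0.2115

Derivation:
dt = T/N = 0.250000
u = exp(sigma*sqrt(dt)) = 1.209250; d = 1/u = 0.826959
p = (exp((r-q)*dt) - d) / (u - d) = 0.461158
Discount per step: exp(-r*dt) = 0.996755
Stock lattice S(k, i) with i counting down-moves:
  k=0: S(0,0) = 1.1000
  k=1: S(1,0) = 1.3302; S(1,1) = 0.9097
  k=2: S(2,0) = 1.6085; S(2,1) = 1.1000; S(2,2) = 0.7522
  k=3: S(3,0) = 1.9451; S(3,1) = 1.3302; S(3,2) = 0.9097; S(3,3) = 0.6221
  k=4: S(4,0) = 2.3521; S(4,1) = 1.6085; S(4,2) = 1.1000; S(4,3) = 0.7522; S(4,4) = 0.5144
Terminal payoffs V(N, i) = max(S_T - K, 0):
  V(4,0) = 1.332104; V(4,1) = 0.588513; V(4,2) = 0.080000; V(4,3) = 0.000000; V(4,4) = 0.000000
Backward induction: V(k, i) = exp(-r*dt) * [p * V(k+1, i) + (1-p) * V(k+1, i+1)]; then take max(V_cont, immediate exercise) for American.
  V(3,0) = exp(-r*dt) * [p*1.332104 + (1-p)*0.588513] = 0.928403; exercise = 0.925094; V(3,0) = max -> 0.928403
  V(3,1) = exp(-r*dt) * [p*0.588513 + (1-p)*0.080000] = 0.313484; exercise = 0.310175; V(3,1) = max -> 0.313484
  V(3,2) = exp(-r*dt) * [p*0.080000 + (1-p)*0.000000] = 0.036773; exercise = 0.000000; V(3,2) = max -> 0.036773
  V(3,3) = exp(-r*dt) * [p*0.000000 + (1-p)*0.000000] = 0.000000; exercise = 0.000000; V(3,3) = max -> 0.000000
  V(2,0) = exp(-r*dt) * [p*0.928403 + (1-p)*0.313484] = 0.595122; exercise = 0.588513; V(2,0) = max -> 0.595122
  V(2,1) = exp(-r*dt) * [p*0.313484 + (1-p)*0.036773] = 0.163847; exercise = 0.080000; V(2,1) = max -> 0.163847
  V(2,2) = exp(-r*dt) * [p*0.036773 + (1-p)*0.000000] = 0.016903; exercise = 0.000000; V(2,2) = max -> 0.016903
  V(1,0) = exp(-r*dt) * [p*0.595122 + (1-p)*0.163847] = 0.361556; exercise = 0.310175; V(1,0) = max -> 0.361556
  V(1,1) = exp(-r*dt) * [p*0.163847 + (1-p)*0.016903] = 0.084393; exercise = 0.000000; V(1,1) = max -> 0.084393
  V(0,0) = exp(-r*dt) * [p*0.361556 + (1-p)*0.084393] = 0.211520; exercise = 0.080000; V(0,0) = max -> 0.211520


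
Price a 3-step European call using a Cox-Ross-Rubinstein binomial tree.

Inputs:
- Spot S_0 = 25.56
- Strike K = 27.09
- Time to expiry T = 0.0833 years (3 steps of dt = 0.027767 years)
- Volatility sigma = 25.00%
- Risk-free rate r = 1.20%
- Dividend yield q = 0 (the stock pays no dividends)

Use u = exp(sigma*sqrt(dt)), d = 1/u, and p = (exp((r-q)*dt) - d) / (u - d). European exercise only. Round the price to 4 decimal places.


dt = T/N = 0.027767
u = exp(sigma*sqrt(dt)) = 1.042538; d = 1/u = 0.959197
p = (exp((r-q)*dt) - d) / (u - d) = 0.493586
Discount per step: exp(-r*dt) = 0.999667
Stock lattice S(k, i) with i counting down-moves:
  k=0: S(0,0) = 25.5600
  k=1: S(1,0) = 26.6473; S(1,1) = 24.5171
  k=2: S(2,0) = 27.7808; S(2,1) = 25.5600; S(2,2) = 23.5167
  k=3: S(3,0) = 28.9626; S(3,1) = 26.6473; S(3,2) = 24.5171; S(3,3) = 22.5572
Terminal payoffs V(N, i) = max(S_T - K, 0):
  V(3,0) = 1.872550; V(3,1) = 0.000000; V(3,2) = 0.000000; V(3,3) = 0.000000
Backward induction: V(k, i) = exp(-r*dt) * [p * V(k+1, i) + (1-p) * V(k+1, i+1)].
  V(2,0) = exp(-r*dt) * [p*1.872550 + (1-p)*0.000000] = 0.923956
  V(2,1) = exp(-r*dt) * [p*0.000000 + (1-p)*0.000000] = 0.000000
  V(2,2) = exp(-r*dt) * [p*0.000000 + (1-p)*0.000000] = 0.000000
  V(1,0) = exp(-r*dt) * [p*0.923956 + (1-p)*0.000000] = 0.455899
  V(1,1) = exp(-r*dt) * [p*0.000000 + (1-p)*0.000000] = 0.000000
  V(0,0) = exp(-r*dt) * [p*0.455899 + (1-p)*0.000000] = 0.224950

Answer: Price = V(0,0) = 0.2250


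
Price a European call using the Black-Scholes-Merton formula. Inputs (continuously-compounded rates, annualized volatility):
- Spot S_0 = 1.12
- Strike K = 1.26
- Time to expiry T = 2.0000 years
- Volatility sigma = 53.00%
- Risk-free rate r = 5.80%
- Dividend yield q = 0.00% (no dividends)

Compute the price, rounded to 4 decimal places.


d1 = (ln(S/K) + (r - q + 0.5*sigma^2) * T) / (sigma * sqrt(T)) = 0.37238773
d2 = d1 - sigma * sqrt(T) = -0.37714546
exp(-rT) = 0.89047522; exp(-qT) = 1.00000000
C = S_0 * exp(-qT) * N(d1) - K * exp(-rT) * N(d2)
N(d1) = 0.64519791; N(d2) = 0.35303276
C = 1.1200 * 1.00000000 * 0.64519791 - 1.2600 * 0.89047522 * 0.35303276 = 0.3265

Answer: Price = 0.3265


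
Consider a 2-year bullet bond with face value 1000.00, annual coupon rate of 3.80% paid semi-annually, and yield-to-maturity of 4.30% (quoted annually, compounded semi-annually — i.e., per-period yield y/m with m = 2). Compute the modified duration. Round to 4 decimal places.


Coupon per period c = face * coupon_rate / m = 19.000000
Periods per year m = 2; per-period yield y/m = 0.021500
Number of cashflows N = 4
Cashflows (t years, CF_t, discount factor 1/(1+y/m)^(m*t), PV):
  t = 0.5000: CF_t = 19.000000, DF = 0.978953, PV = 18.600098
  t = 1.0000: CF_t = 19.000000, DF = 0.958348, PV = 18.208613
  t = 1.5000: CF_t = 19.000000, DF = 0.938177, PV = 17.825367
  t = 2.0000: CF_t = 1019.000000, DF = 0.918431, PV = 935.881150
Price P = sum_t PV_t = 990.515228
First compute Macaulay numerator sum_t t * PV_t:
  t * PV_t at t = 0.5000: 9.300049
  t * PV_t at t = 1.0000: 18.208613
  t * PV_t at t = 1.5000: 26.738051
  t * PV_t at t = 2.0000: 1871.762300
Macaulay duration D = 1926.009013 / 990.515228 = 1.944452
Modified duration = D / (1 + y/m) = 1.944452 / (1 + 0.021500) = 1.903526

Answer: Modified duration = 1.9035


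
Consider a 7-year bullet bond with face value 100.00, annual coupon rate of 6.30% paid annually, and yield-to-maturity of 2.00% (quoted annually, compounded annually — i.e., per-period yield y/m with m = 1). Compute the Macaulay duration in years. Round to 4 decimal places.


Answer: Macaulay duration = 6.0178 years

Derivation:
Coupon per period c = face * coupon_rate / m = 6.300000
Periods per year m = 1; per-period yield y/m = 0.020000
Number of cashflows N = 7
Cashflows (t years, CF_t, discount factor 1/(1+y/m)^(m*t), PV):
  t = 1.0000: CF_t = 6.300000, DF = 0.980392, PV = 6.176471
  t = 2.0000: CF_t = 6.300000, DF = 0.961169, PV = 6.055363
  t = 3.0000: CF_t = 6.300000, DF = 0.942322, PV = 5.936631
  t = 4.0000: CF_t = 6.300000, DF = 0.923845, PV = 5.820226
  t = 5.0000: CF_t = 6.300000, DF = 0.905731, PV = 5.706104
  t = 6.0000: CF_t = 6.300000, DF = 0.887971, PV = 5.594220
  t = 7.0000: CF_t = 106.300000, DF = 0.870560, PV = 92.540547
Price P = sum_t PV_t = 127.829562
Macaulay numerator sum_t t * PV_t:
  t * PV_t at t = 1.0000: 6.176471
  t * PV_t at t = 2.0000: 12.110727
  t * PV_t at t = 3.0000: 17.809892
  t * PV_t at t = 4.0000: 23.280905
  t * PV_t at t = 5.0000: 28.530521
  t * PV_t at t = 6.0000: 33.565318
  t * PV_t at t = 7.0000: 647.783829
Macaulay duration D = (sum_t t * PV_t) / P = 769.257662 / 127.829562 = 6.017839


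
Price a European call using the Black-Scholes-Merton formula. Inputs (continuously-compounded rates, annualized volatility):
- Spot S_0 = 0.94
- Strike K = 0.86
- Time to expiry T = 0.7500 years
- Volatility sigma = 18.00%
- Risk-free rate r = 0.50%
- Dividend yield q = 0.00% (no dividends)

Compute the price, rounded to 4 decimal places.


d1 = (ln(S/K) + (r - q + 0.5*sigma^2) * T) / (sigma * sqrt(T)) = 0.67259694
d2 = d1 - sigma * sqrt(T) = 0.51671236
exp(-rT) = 0.99625702; exp(-qT) = 1.00000000
C = S_0 * exp(-qT) * N(d1) - K * exp(-rT) * N(d2)
N(d1) = 0.74939812; N(d2) = 0.69732152
C = 0.9400 * 1.00000000 * 0.74939812 - 0.8600 * 0.99625702 * 0.69732152 = 0.1070

Answer: Price = 0.1070


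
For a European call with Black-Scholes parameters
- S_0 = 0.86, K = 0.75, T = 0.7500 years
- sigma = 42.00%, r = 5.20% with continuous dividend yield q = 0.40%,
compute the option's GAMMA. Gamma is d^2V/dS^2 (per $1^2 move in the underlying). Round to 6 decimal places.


Answer: Gamma = 1.024631

Derivation:
d1 = 0.6571048380; d2 = 0.2933741684
phi(d1) = 0.3214761514; exp(-qT) = 0.9970044955; exp(-rT) = 0.9617507091
Gamma = exp(-qT) * phi(d1) / (S * sigma * sqrt(T)) = 0.9970044955 * 0.3214761514 / (0.8600 * 0.4200 * 0.8660254038) = 1.024631


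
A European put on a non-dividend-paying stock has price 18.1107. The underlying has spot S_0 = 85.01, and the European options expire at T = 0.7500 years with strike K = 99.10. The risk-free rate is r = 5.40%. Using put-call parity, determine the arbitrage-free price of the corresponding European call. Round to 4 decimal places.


Put-call parity: C - P = S_0 * exp(-qT) - K * exp(-rT).
S_0 * exp(-qT) = 85.0100 * 1.00000000 = 85.01000000
K * exp(-rT) = 99.1000 * 0.96030916 = 95.16663820
C = P + S*exp(-qT) - K*exp(-rT)
C = 18.1107 + 85.01000000 - 95.16663820 = 7.9541

Answer: Call price = 7.9541


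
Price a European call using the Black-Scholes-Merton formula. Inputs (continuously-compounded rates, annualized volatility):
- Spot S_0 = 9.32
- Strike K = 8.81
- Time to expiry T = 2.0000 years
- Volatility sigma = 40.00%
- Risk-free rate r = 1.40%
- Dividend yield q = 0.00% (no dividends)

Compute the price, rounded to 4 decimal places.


d1 = (ln(S/K) + (r - q + 0.5*sigma^2) * T) / (sigma * sqrt(T)) = 0.43182161
d2 = d1 - sigma * sqrt(T) = -0.13386382
exp(-rT) = 0.97238837; exp(-qT) = 1.00000000
C = S_0 * exp(-qT) * N(d1) - K * exp(-rT) * N(d2)
N(d1) = 0.66706446; N(d2) = 0.44675513
C = 9.3200 * 1.00000000 * 0.66706446 - 8.8100 * 0.97238837 * 0.44675513 = 2.3898

Answer: Price = 2.3898
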